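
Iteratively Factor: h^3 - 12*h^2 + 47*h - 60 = (h - 3)*(h^2 - 9*h + 20) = (h - 5)*(h - 3)*(h - 4)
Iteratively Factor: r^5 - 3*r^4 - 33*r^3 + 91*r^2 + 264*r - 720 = (r - 3)*(r^4 - 33*r^2 - 8*r + 240) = (r - 5)*(r - 3)*(r^3 + 5*r^2 - 8*r - 48) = (r - 5)*(r - 3)^2*(r^2 + 8*r + 16) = (r - 5)*(r - 3)^2*(r + 4)*(r + 4)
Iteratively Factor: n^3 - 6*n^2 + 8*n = (n - 4)*(n^2 - 2*n) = n*(n - 4)*(n - 2)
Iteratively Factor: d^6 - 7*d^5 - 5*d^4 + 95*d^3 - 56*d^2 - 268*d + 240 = (d - 4)*(d^5 - 3*d^4 - 17*d^3 + 27*d^2 + 52*d - 60) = (d - 5)*(d - 4)*(d^4 + 2*d^3 - 7*d^2 - 8*d + 12) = (d - 5)*(d - 4)*(d + 3)*(d^3 - d^2 - 4*d + 4) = (d - 5)*(d - 4)*(d + 2)*(d + 3)*(d^2 - 3*d + 2) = (d - 5)*(d - 4)*(d - 1)*(d + 2)*(d + 3)*(d - 2)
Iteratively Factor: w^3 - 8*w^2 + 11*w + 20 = (w + 1)*(w^2 - 9*w + 20) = (w - 5)*(w + 1)*(w - 4)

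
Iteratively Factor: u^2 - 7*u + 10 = (u - 5)*(u - 2)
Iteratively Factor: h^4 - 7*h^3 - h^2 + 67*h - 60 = (h + 3)*(h^3 - 10*h^2 + 29*h - 20) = (h - 1)*(h + 3)*(h^2 - 9*h + 20) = (h - 4)*(h - 1)*(h + 3)*(h - 5)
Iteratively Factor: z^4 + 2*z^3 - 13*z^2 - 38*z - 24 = (z + 3)*(z^3 - z^2 - 10*z - 8) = (z - 4)*(z + 3)*(z^2 + 3*z + 2) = (z - 4)*(z + 1)*(z + 3)*(z + 2)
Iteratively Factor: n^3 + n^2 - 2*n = (n - 1)*(n^2 + 2*n) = n*(n - 1)*(n + 2)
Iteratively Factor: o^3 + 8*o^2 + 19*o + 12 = (o + 3)*(o^2 + 5*o + 4) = (o + 3)*(o + 4)*(o + 1)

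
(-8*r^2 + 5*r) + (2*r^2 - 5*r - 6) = -6*r^2 - 6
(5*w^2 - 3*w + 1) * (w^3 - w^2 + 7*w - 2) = 5*w^5 - 8*w^4 + 39*w^3 - 32*w^2 + 13*w - 2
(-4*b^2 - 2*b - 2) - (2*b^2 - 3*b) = -6*b^2 + b - 2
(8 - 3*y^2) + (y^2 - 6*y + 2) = -2*y^2 - 6*y + 10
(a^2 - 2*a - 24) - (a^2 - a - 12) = -a - 12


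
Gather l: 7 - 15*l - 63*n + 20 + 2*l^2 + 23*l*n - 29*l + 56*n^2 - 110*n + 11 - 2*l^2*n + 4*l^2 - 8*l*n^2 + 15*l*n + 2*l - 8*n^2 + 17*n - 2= l^2*(6 - 2*n) + l*(-8*n^2 + 38*n - 42) + 48*n^2 - 156*n + 36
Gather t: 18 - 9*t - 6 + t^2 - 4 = t^2 - 9*t + 8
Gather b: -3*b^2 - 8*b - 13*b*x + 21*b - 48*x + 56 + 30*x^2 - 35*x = -3*b^2 + b*(13 - 13*x) + 30*x^2 - 83*x + 56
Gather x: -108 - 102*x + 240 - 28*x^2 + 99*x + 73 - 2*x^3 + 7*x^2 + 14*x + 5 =-2*x^3 - 21*x^2 + 11*x + 210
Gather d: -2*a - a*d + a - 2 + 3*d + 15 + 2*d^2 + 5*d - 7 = -a + 2*d^2 + d*(8 - a) + 6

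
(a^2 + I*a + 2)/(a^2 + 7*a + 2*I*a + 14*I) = (a - I)/(a + 7)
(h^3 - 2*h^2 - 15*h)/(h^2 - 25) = h*(h + 3)/(h + 5)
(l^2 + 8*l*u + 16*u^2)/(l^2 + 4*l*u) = (l + 4*u)/l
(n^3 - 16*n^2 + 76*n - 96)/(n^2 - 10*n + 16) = n - 6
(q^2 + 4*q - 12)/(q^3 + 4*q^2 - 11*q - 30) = (q^2 + 4*q - 12)/(q^3 + 4*q^2 - 11*q - 30)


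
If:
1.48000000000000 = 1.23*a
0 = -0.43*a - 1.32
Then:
No Solution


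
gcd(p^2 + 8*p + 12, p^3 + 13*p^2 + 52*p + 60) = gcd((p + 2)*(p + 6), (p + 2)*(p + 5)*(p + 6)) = p^2 + 8*p + 12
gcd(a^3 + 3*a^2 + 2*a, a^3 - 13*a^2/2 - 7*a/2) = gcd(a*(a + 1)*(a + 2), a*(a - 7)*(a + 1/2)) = a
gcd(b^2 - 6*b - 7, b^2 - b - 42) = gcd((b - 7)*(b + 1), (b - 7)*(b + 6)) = b - 7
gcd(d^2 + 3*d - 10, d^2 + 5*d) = d + 5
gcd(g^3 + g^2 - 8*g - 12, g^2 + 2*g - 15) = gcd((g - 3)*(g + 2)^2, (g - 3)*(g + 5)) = g - 3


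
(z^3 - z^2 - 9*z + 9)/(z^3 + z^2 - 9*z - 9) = (z - 1)/(z + 1)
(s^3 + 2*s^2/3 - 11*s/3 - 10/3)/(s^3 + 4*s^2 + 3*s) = (3*s^2 - s - 10)/(3*s*(s + 3))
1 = 1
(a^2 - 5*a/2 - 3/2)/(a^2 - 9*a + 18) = (a + 1/2)/(a - 6)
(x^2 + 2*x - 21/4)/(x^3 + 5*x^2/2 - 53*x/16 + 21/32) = 8*(2*x - 3)/(16*x^2 - 16*x + 3)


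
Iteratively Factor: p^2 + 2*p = (p + 2)*(p)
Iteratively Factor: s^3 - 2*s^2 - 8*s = (s)*(s^2 - 2*s - 8) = s*(s - 4)*(s + 2)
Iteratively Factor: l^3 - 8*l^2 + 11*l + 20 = (l + 1)*(l^2 - 9*l + 20) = (l - 5)*(l + 1)*(l - 4)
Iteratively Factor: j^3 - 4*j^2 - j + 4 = (j - 4)*(j^2 - 1) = (j - 4)*(j + 1)*(j - 1)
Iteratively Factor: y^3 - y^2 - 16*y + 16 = (y - 4)*(y^2 + 3*y - 4) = (y - 4)*(y - 1)*(y + 4)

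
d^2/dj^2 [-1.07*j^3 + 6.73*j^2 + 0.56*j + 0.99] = 13.46 - 6.42*j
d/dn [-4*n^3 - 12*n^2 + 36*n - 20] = -12*n^2 - 24*n + 36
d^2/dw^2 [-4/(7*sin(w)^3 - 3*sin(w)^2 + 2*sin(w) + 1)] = 4*(441*sin(w)^6 - 231*sin(w)^5 - 524*sin(w)^4 + 255*sin(w)^3 - 122*sin(w)^2 + 76*sin(w) - 14)/(7*sin(w)^3 - 3*sin(w)^2 + 2*sin(w) + 1)^3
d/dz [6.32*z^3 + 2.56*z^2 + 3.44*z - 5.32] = 18.96*z^2 + 5.12*z + 3.44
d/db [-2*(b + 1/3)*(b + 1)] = -4*b - 8/3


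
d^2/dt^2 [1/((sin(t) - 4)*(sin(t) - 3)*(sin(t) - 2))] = (-9*sin(t)^6 + 99*sin(t)^5 - 364*sin(t)^4 + 342*sin(t)^3 + 830*sin(t)^2 - 1884*sin(t) + 920)/((sin(t) - 4)^3*(sin(t) - 3)^3*(sin(t) - 2)^3)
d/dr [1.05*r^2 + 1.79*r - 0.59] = 2.1*r + 1.79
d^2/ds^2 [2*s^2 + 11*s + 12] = 4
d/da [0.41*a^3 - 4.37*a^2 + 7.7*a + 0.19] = 1.23*a^2 - 8.74*a + 7.7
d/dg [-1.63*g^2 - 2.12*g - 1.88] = -3.26*g - 2.12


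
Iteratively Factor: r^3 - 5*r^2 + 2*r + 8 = (r - 2)*(r^2 - 3*r - 4) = (r - 4)*(r - 2)*(r + 1)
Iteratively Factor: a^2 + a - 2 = (a - 1)*(a + 2)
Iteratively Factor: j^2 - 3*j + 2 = (j - 1)*(j - 2)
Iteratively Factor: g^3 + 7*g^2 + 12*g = (g + 3)*(g^2 + 4*g) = g*(g + 3)*(g + 4)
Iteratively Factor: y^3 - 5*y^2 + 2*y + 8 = (y - 2)*(y^2 - 3*y - 4) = (y - 2)*(y + 1)*(y - 4)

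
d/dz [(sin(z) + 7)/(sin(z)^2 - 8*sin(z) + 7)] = (-14*sin(z) + cos(z)^2 + 62)*cos(z)/(sin(z)^2 - 8*sin(z) + 7)^2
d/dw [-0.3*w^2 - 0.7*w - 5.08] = -0.6*w - 0.7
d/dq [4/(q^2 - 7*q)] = 4*(7 - 2*q)/(q^2*(q - 7)^2)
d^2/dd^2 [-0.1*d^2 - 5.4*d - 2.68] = -0.200000000000000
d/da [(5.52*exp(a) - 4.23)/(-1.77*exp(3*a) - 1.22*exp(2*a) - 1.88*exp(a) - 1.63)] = (19.5408*exp(3*a) - 15.7269*exp(2*a) - 10.3212*exp(a) - 16.95)*exp(a)/(3.1329*exp(6*a) + 4.3188*exp(5*a) + 8.1436*exp(4*a) + 10.3574*exp(3*a) + 7.5116*exp(2*a) + 6.1288*exp(a) + 2.6569)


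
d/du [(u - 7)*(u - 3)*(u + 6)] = 3*u^2 - 8*u - 39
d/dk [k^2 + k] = 2*k + 1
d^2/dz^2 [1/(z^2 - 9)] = 6*(z^2 + 3)/(z^2 - 9)^3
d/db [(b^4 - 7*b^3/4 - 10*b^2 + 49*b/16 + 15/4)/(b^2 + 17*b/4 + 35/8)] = (64*b^3 + 32*b^2 - 476*b - 13)/(2*(16*b^2 + 56*b + 49))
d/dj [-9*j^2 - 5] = -18*j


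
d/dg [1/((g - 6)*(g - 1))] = (7 - 2*g)/(g^4 - 14*g^3 + 61*g^2 - 84*g + 36)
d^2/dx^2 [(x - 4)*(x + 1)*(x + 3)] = 6*x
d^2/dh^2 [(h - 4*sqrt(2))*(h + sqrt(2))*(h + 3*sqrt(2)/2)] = 6*h - 3*sqrt(2)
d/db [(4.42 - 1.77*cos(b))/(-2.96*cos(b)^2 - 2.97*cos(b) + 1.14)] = (5.2392*cos(b)^2 - 26.1664*cos(b) - 11.1096)*sin(b)/(8.7616*cos(b)^4 + 17.5824*cos(b)^3 + 2.0721*cos(b)^2 - 6.7716*cos(b) + 1.2996)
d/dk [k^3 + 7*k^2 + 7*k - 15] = 3*k^2 + 14*k + 7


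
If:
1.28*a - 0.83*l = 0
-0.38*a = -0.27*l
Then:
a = 0.00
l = 0.00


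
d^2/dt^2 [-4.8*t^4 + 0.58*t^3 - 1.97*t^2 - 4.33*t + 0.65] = -57.6*t^2 + 3.48*t - 3.94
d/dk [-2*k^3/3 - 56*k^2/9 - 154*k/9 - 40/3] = -2*k^2 - 112*k/9 - 154/9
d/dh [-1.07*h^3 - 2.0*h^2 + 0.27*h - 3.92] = -3.21*h^2 - 4.0*h + 0.27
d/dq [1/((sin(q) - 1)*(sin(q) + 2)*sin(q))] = (-3*cos(q) - 2/tan(q) + 2*cos(q)/sin(q)^2)/((sin(q) - 1)^2*(sin(q) + 2)^2)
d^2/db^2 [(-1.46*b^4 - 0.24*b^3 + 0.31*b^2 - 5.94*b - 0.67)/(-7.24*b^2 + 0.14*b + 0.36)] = (153.059392*b^6 - 8.87913600000002*b^5 - 22.660368*b^4 + 624.53048*b^3 + 208.214016*b^2 + 89.004048*b + 2.839736)/(379.503424*b^6 - 22.015392*b^5 - 56.185296*b^4 + 2.186632*b^3 + 2.793744*b^2 - 0.054432*b - 0.046656)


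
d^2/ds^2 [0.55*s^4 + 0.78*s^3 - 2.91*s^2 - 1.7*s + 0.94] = 6.6*s^2 + 4.68*s - 5.82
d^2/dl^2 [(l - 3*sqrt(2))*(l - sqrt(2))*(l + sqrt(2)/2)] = 6*l - 7*sqrt(2)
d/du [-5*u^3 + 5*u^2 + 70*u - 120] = -15*u^2 + 10*u + 70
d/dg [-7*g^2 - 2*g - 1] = -14*g - 2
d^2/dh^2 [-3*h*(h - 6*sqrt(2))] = -6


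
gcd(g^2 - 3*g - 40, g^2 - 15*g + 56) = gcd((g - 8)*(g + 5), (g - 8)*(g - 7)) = g - 8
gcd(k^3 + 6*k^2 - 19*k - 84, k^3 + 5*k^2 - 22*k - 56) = k^2 + 3*k - 28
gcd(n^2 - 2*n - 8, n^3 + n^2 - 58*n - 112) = n + 2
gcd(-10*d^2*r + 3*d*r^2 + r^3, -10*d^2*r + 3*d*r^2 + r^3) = -10*d^2*r + 3*d*r^2 + r^3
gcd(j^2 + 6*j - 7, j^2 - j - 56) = j + 7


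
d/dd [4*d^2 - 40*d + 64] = 8*d - 40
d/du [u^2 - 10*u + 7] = 2*u - 10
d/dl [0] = 0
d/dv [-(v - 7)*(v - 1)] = 8 - 2*v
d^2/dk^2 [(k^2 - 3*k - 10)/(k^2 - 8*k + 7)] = 2*(5*k^3 - 51*k^2 + 303*k - 689)/(k^6 - 24*k^5 + 213*k^4 - 848*k^3 + 1491*k^2 - 1176*k + 343)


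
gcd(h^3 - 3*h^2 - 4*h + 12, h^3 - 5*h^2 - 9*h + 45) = h - 3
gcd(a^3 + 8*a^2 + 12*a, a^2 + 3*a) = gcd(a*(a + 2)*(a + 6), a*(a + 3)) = a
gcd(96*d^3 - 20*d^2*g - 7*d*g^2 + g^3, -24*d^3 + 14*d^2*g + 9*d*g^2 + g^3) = 4*d + g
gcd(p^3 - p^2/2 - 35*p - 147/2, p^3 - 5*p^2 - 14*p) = p - 7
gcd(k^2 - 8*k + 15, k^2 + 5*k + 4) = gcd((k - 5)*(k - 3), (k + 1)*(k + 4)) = 1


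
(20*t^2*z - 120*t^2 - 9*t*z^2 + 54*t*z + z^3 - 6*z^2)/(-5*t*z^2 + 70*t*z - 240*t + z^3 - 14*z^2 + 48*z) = (-4*t + z)/(z - 8)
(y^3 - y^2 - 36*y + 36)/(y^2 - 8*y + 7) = (y^2 - 36)/(y - 7)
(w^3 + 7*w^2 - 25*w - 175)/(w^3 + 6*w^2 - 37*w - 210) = (w - 5)/(w - 6)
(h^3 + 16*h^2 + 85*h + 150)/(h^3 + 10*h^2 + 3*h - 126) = (h^2 + 10*h + 25)/(h^2 + 4*h - 21)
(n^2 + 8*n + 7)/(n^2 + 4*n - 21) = (n + 1)/(n - 3)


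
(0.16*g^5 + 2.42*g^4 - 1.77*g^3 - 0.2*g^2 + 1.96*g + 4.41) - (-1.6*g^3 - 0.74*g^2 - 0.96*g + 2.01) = 0.16*g^5 + 2.42*g^4 - 0.17*g^3 + 0.54*g^2 + 2.92*g + 2.4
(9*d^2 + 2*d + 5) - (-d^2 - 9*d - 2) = 10*d^2 + 11*d + 7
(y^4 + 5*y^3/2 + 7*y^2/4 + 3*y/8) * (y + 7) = y^5 + 19*y^4/2 + 77*y^3/4 + 101*y^2/8 + 21*y/8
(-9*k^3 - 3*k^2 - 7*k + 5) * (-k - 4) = 9*k^4 + 39*k^3 + 19*k^2 + 23*k - 20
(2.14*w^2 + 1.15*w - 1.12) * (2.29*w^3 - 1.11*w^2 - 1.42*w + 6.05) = 4.9006*w^5 + 0.258099999999999*w^4 - 6.8801*w^3 + 12.5572*w^2 + 8.5479*w - 6.776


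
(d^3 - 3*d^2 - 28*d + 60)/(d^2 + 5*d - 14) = (d^2 - d - 30)/(d + 7)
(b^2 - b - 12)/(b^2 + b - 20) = (b + 3)/(b + 5)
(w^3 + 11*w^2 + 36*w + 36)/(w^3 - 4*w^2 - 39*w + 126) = (w^2 + 5*w + 6)/(w^2 - 10*w + 21)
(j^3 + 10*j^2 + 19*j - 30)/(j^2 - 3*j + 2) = (j^2 + 11*j + 30)/(j - 2)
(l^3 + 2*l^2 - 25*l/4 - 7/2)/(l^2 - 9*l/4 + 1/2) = (4*l^2 + 16*l + 7)/(4*l - 1)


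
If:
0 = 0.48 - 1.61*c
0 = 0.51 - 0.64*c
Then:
No Solution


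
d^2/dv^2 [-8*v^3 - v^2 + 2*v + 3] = -48*v - 2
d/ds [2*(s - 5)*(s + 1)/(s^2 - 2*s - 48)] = 4*(s^2 - 43*s + 91)/(s^4 - 4*s^3 - 92*s^2 + 192*s + 2304)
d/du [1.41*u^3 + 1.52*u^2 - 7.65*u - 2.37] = 4.23*u^2 + 3.04*u - 7.65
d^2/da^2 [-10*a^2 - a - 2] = -20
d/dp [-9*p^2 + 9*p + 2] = 9 - 18*p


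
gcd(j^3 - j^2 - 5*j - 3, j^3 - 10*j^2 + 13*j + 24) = j^2 - 2*j - 3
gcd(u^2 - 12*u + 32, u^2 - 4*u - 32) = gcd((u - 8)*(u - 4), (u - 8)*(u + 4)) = u - 8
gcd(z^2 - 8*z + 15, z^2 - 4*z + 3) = z - 3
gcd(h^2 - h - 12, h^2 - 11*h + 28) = h - 4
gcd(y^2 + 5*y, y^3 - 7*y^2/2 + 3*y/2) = y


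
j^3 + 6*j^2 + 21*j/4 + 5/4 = (j + 1/2)^2*(j + 5)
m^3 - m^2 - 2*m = m*(m - 2)*(m + 1)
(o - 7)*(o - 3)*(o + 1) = o^3 - 9*o^2 + 11*o + 21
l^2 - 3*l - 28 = (l - 7)*(l + 4)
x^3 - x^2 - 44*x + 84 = (x - 6)*(x - 2)*(x + 7)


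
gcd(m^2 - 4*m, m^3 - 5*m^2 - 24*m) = m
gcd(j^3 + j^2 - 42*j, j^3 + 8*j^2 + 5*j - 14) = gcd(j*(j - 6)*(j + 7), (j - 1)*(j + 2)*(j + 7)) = j + 7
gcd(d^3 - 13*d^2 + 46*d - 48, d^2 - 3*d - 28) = 1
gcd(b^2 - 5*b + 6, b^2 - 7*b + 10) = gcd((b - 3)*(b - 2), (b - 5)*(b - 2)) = b - 2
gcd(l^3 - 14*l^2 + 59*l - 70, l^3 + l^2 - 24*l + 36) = l - 2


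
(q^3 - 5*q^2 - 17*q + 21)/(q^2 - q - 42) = (q^2 + 2*q - 3)/(q + 6)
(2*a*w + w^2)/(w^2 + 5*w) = (2*a + w)/(w + 5)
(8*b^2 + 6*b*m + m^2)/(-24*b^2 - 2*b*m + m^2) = (-2*b - m)/(6*b - m)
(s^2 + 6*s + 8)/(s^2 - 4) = (s + 4)/(s - 2)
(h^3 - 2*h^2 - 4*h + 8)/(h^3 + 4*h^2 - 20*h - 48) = (h^2 - 4*h + 4)/(h^2 + 2*h - 24)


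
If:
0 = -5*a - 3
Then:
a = -3/5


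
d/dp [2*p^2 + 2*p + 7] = 4*p + 2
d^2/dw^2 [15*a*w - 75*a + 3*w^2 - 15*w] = 6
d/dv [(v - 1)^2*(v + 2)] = 3*v^2 - 3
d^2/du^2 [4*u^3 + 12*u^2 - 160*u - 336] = 24*u + 24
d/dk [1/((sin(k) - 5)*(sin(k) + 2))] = (3 - 2*sin(k))*cos(k)/((sin(k) - 5)^2*(sin(k) + 2)^2)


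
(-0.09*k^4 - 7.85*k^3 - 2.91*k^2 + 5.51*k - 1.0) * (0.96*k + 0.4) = -0.0864*k^5 - 7.572*k^4 - 5.9336*k^3 + 4.1256*k^2 + 1.244*k - 0.4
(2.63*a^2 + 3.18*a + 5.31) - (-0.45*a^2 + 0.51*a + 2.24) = 3.08*a^2 + 2.67*a + 3.07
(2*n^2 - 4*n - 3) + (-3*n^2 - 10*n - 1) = -n^2 - 14*n - 4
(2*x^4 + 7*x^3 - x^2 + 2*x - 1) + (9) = 2*x^4 + 7*x^3 - x^2 + 2*x + 8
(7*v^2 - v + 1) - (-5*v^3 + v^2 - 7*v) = 5*v^3 + 6*v^2 + 6*v + 1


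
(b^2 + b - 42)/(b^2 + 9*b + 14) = (b - 6)/(b + 2)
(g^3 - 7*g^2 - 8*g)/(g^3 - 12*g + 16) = g*(g^2 - 7*g - 8)/(g^3 - 12*g + 16)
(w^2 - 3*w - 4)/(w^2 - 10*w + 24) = (w + 1)/(w - 6)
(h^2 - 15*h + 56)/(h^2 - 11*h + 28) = (h - 8)/(h - 4)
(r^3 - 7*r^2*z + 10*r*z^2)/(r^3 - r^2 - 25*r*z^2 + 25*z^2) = r*(r - 2*z)/(r^2 + 5*r*z - r - 5*z)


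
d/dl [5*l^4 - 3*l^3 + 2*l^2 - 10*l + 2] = 20*l^3 - 9*l^2 + 4*l - 10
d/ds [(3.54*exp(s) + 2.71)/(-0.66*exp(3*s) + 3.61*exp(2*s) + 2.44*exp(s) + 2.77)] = (4.6728*exp(3*s) - 7.4136*exp(2*s) - 19.5662*exp(s) + 3.1934)*exp(s)/(0.4356*exp(6*s) - 4.7652*exp(5*s) + 9.8113*exp(4*s) + 13.9604*exp(3*s) + 25.953*exp(2*s) + 13.5176*exp(s) + 7.6729)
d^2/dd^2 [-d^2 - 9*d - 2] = -2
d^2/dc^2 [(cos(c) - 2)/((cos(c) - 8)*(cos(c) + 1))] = (-(1 - cos(2*c))^2/4 + 595*cos(c)/2 - 46*cos(2*c) + cos(3*c)/2 - 385)/((cos(c) - 8)^3*(cos(c) + 1)^2)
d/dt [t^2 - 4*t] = 2*t - 4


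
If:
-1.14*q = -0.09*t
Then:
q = 0.0789473684210526*t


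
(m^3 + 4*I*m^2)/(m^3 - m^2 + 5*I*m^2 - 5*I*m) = m*(m + 4*I)/(m^2 - m + 5*I*m - 5*I)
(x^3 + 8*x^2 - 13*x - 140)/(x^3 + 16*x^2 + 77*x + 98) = (x^2 + x - 20)/(x^2 + 9*x + 14)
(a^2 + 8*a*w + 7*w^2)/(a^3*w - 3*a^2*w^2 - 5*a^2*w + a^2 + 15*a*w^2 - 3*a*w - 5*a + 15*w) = (a^2 + 8*a*w + 7*w^2)/(a^3*w - 3*a^2*w^2 - 5*a^2*w + a^2 + 15*a*w^2 - 3*a*w - 5*a + 15*w)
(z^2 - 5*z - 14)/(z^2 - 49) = (z + 2)/(z + 7)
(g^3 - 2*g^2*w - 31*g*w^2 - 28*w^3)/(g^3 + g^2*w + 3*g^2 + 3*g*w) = (g^2 - 3*g*w - 28*w^2)/(g*(g + 3))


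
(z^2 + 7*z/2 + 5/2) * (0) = 0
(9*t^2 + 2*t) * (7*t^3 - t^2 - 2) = 63*t^5 + 5*t^4 - 2*t^3 - 18*t^2 - 4*t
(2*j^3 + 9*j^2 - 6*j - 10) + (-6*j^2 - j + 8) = 2*j^3 + 3*j^2 - 7*j - 2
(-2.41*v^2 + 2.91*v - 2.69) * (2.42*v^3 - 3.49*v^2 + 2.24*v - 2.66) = -5.8322*v^5 + 15.4531*v^4 - 22.0641*v^3 + 22.3171*v^2 - 13.7662*v + 7.1554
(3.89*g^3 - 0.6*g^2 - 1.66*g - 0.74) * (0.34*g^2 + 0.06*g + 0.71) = 1.3226*g^5 + 0.0294*g^4 + 2.1615*g^3 - 0.7772*g^2 - 1.223*g - 0.5254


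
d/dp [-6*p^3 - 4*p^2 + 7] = 2*p*(-9*p - 4)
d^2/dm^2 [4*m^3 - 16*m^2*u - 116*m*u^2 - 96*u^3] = 24*m - 32*u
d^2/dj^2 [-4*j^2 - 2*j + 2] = -8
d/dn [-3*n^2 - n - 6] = -6*n - 1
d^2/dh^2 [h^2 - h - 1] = 2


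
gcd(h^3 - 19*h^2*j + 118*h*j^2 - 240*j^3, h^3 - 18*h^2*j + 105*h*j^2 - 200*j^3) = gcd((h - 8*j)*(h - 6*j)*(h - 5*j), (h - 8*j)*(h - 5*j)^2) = h^2 - 13*h*j + 40*j^2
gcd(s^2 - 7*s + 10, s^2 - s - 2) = s - 2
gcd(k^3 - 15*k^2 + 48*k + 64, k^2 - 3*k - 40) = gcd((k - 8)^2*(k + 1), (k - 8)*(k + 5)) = k - 8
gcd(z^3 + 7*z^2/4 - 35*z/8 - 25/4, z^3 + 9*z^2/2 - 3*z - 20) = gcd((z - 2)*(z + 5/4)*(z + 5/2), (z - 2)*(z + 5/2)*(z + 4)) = z^2 + z/2 - 5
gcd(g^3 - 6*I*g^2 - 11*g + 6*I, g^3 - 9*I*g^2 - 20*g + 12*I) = g^2 - 3*I*g - 2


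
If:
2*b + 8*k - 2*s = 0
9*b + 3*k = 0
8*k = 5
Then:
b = -5/24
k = 5/8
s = 55/24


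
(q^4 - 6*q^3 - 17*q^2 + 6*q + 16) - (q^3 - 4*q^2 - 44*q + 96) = q^4 - 7*q^3 - 13*q^2 + 50*q - 80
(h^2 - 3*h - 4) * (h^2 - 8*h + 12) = h^4 - 11*h^3 + 32*h^2 - 4*h - 48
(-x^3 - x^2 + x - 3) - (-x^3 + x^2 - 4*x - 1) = -2*x^2 + 5*x - 2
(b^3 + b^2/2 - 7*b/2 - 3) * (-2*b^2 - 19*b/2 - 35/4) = -2*b^5 - 21*b^4/2 - 13*b^3/2 + 279*b^2/8 + 473*b/8 + 105/4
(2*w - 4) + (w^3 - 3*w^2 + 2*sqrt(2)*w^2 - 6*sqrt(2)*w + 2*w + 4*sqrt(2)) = w^3 - 3*w^2 + 2*sqrt(2)*w^2 - 6*sqrt(2)*w + 4*w - 4 + 4*sqrt(2)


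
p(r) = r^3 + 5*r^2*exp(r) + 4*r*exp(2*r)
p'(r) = 5*r^2*exp(r) + 3*r^2 + 8*r*exp(2*r) + 10*r*exp(r) + 4*exp(2*r)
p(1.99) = 578.73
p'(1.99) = 1368.37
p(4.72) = 250142.62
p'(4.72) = 543268.32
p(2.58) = 2253.78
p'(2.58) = 5091.09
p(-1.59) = -1.71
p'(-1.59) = 6.56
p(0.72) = 17.85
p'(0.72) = 62.87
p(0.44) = 5.83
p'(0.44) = 27.05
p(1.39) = 131.09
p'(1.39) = 344.11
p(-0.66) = 0.13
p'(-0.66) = -1.32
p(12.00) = 1271595047410.31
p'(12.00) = 2649048927441.14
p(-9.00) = -728.95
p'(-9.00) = 243.04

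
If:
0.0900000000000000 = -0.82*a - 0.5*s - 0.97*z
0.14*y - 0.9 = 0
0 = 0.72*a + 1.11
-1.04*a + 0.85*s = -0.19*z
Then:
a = -1.54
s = -2.44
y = 6.43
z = 2.47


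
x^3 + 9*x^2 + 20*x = x*(x + 4)*(x + 5)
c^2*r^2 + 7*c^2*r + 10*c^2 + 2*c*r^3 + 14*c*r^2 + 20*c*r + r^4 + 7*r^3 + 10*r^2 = (c + r)^2*(r + 2)*(r + 5)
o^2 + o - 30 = (o - 5)*(o + 6)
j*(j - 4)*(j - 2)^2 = j^4 - 8*j^3 + 20*j^2 - 16*j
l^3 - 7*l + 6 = (l - 2)*(l - 1)*(l + 3)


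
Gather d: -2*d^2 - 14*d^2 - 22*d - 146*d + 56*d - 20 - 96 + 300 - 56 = -16*d^2 - 112*d + 128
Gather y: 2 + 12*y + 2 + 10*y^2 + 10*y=10*y^2 + 22*y + 4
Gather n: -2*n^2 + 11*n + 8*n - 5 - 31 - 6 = -2*n^2 + 19*n - 42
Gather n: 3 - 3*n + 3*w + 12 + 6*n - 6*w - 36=3*n - 3*w - 21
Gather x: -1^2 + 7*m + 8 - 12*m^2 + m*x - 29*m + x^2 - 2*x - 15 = -12*m^2 - 22*m + x^2 + x*(m - 2) - 8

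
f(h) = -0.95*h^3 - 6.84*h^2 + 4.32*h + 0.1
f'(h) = -2.85*h^2 - 13.68*h + 4.32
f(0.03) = 0.22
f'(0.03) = 3.91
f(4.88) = -252.11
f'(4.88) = -130.31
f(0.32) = 0.75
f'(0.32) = -0.35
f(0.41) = 0.66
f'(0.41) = -1.77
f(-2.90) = -46.78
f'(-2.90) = 20.02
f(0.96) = -2.90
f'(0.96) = -11.44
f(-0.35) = -2.21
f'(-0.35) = 8.76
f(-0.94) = -9.22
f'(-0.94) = 14.66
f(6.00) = -425.42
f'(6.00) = -180.36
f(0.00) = 0.10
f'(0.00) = 4.32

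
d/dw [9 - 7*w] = -7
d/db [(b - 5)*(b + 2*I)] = 2*b - 5 + 2*I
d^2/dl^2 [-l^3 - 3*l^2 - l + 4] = -6*l - 6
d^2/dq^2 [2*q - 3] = 0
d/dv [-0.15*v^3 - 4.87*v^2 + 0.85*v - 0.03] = -0.45*v^2 - 9.74*v + 0.85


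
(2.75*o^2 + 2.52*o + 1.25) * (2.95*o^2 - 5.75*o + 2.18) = 8.1125*o^4 - 8.3785*o^3 - 4.8075*o^2 - 1.6939*o + 2.725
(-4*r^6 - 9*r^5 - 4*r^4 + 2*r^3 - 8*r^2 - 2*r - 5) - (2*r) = -4*r^6 - 9*r^5 - 4*r^4 + 2*r^3 - 8*r^2 - 4*r - 5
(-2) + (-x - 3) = -x - 5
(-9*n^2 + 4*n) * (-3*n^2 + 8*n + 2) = 27*n^4 - 84*n^3 + 14*n^2 + 8*n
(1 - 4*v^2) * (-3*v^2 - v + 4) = 12*v^4 + 4*v^3 - 19*v^2 - v + 4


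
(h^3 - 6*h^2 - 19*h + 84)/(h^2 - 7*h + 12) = (h^2 - 3*h - 28)/(h - 4)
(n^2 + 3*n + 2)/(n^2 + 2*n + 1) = (n + 2)/(n + 1)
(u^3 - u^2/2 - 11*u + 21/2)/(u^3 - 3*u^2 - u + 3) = (u + 7/2)/(u + 1)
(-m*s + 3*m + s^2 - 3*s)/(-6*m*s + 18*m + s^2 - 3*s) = (-m + s)/(-6*m + s)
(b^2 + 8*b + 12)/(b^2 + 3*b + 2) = (b + 6)/(b + 1)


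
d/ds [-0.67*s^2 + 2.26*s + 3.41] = 2.26 - 1.34*s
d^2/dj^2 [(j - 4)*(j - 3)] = 2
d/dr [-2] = 0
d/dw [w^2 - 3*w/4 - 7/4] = 2*w - 3/4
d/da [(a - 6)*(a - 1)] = 2*a - 7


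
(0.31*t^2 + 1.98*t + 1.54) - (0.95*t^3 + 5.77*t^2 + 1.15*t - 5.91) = -0.95*t^3 - 5.46*t^2 + 0.83*t + 7.45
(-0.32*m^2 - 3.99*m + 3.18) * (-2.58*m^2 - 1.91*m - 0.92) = 0.8256*m^4 + 10.9054*m^3 - 0.289100000000002*m^2 - 2.403*m - 2.9256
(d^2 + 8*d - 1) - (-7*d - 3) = d^2 + 15*d + 2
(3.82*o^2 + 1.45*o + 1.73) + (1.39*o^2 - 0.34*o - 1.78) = 5.21*o^2 + 1.11*o - 0.05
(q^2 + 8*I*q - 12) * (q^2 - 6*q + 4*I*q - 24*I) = q^4 - 6*q^3 + 12*I*q^3 - 44*q^2 - 72*I*q^2 + 264*q - 48*I*q + 288*I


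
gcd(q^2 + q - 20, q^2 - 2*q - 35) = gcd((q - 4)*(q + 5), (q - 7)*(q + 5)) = q + 5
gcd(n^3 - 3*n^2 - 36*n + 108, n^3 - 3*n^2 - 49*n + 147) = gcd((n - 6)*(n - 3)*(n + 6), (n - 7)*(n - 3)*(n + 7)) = n - 3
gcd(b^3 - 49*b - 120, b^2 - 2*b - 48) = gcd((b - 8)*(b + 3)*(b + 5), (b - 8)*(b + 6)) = b - 8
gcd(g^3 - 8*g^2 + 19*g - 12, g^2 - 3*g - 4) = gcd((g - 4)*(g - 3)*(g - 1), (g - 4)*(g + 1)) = g - 4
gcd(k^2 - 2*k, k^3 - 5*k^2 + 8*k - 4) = k - 2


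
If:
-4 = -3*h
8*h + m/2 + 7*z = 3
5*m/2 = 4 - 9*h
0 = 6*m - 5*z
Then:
No Solution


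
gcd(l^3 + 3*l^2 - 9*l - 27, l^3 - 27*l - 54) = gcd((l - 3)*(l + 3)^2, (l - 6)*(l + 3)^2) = l^2 + 6*l + 9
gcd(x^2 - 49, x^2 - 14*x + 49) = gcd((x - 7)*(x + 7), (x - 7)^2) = x - 7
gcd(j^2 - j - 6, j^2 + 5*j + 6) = j + 2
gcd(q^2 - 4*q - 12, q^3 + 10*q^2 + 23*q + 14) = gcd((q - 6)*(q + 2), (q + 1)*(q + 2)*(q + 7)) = q + 2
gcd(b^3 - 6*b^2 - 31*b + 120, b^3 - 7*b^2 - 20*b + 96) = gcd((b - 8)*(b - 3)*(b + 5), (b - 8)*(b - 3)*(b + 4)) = b^2 - 11*b + 24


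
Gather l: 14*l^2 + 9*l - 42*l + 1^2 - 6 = 14*l^2 - 33*l - 5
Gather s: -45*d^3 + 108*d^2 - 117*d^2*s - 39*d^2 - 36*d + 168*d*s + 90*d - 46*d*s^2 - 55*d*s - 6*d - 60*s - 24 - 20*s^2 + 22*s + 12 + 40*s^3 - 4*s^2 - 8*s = -45*d^3 + 69*d^2 + 48*d + 40*s^3 + s^2*(-46*d - 24) + s*(-117*d^2 + 113*d - 46) - 12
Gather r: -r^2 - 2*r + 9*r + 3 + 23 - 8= -r^2 + 7*r + 18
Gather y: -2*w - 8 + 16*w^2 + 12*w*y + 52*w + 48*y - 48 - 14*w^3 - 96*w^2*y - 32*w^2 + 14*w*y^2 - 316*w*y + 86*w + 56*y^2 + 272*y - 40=-14*w^3 - 16*w^2 + 136*w + y^2*(14*w + 56) + y*(-96*w^2 - 304*w + 320) - 96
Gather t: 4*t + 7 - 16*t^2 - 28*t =-16*t^2 - 24*t + 7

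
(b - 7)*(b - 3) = b^2 - 10*b + 21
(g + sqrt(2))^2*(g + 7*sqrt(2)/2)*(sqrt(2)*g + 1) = sqrt(2)*g^4 + 12*g^3 + 43*sqrt(2)*g^2/2 + 30*g + 7*sqrt(2)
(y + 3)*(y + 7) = y^2 + 10*y + 21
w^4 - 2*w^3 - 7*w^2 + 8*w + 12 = (w - 3)*(w - 2)*(w + 1)*(w + 2)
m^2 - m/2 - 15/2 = (m - 3)*(m + 5/2)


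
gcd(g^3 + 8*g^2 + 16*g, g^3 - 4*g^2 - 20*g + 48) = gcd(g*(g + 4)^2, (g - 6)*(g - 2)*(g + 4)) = g + 4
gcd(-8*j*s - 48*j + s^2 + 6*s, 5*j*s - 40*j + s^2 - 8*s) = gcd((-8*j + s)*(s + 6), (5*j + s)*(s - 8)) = 1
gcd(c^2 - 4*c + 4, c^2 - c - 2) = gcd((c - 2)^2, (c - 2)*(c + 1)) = c - 2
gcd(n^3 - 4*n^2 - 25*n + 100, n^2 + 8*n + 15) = n + 5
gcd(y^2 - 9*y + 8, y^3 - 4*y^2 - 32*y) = y - 8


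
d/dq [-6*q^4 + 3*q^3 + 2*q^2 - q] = -24*q^3 + 9*q^2 + 4*q - 1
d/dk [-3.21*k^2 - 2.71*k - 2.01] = -6.42*k - 2.71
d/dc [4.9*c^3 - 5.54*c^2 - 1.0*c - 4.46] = 14.7*c^2 - 11.08*c - 1.0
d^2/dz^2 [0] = 0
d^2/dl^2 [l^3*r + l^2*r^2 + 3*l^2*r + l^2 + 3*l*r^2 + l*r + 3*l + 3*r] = 6*l*r + 2*r^2 + 6*r + 2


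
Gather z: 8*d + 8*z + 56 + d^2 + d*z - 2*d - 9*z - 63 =d^2 + 6*d + z*(d - 1) - 7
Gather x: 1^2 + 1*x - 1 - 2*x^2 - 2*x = -2*x^2 - x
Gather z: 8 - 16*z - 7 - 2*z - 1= -18*z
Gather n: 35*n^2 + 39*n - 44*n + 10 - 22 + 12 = 35*n^2 - 5*n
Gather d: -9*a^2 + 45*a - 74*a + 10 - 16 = -9*a^2 - 29*a - 6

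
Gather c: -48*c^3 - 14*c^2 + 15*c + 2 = -48*c^3 - 14*c^2 + 15*c + 2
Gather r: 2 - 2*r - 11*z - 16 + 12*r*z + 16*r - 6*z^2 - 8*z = r*(12*z + 14) - 6*z^2 - 19*z - 14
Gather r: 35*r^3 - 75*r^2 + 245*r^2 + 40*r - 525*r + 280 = 35*r^3 + 170*r^2 - 485*r + 280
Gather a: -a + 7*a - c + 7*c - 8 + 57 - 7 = 6*a + 6*c + 42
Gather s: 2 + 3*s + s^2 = s^2 + 3*s + 2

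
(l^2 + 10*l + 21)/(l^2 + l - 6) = (l + 7)/(l - 2)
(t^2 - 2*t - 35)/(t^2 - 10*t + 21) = (t + 5)/(t - 3)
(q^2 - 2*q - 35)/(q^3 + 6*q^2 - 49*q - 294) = (q + 5)/(q^2 + 13*q + 42)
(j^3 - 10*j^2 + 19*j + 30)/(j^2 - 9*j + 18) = (j^2 - 4*j - 5)/(j - 3)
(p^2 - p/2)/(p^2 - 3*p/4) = 2*(2*p - 1)/(4*p - 3)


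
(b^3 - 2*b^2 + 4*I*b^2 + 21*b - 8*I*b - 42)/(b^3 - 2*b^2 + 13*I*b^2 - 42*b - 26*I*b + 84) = (b - 3*I)/(b + 6*I)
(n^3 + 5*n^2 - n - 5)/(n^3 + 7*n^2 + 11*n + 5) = (n - 1)/(n + 1)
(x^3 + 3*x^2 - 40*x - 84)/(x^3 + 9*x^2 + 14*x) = (x - 6)/x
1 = 1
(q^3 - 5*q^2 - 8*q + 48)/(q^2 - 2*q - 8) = (q^2 - q - 12)/(q + 2)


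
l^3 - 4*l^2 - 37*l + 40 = (l - 8)*(l - 1)*(l + 5)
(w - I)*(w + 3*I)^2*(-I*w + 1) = -I*w^4 + 6*w^3 + 8*I*w^2 + 6*w + 9*I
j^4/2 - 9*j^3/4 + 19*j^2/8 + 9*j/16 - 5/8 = (j/2 + 1/4)*(j - 5/2)*(j - 2)*(j - 1/2)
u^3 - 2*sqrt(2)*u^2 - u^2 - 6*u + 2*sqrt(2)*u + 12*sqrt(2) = (u - 3)*(u + 2)*(u - 2*sqrt(2))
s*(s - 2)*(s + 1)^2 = s^4 - 3*s^2 - 2*s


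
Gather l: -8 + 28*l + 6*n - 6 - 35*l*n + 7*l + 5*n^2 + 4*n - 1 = l*(35 - 35*n) + 5*n^2 + 10*n - 15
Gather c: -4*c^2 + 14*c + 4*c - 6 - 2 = -4*c^2 + 18*c - 8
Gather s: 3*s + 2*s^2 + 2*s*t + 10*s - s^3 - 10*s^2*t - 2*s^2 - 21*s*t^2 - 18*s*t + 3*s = -s^3 - 10*s^2*t + s*(-21*t^2 - 16*t + 16)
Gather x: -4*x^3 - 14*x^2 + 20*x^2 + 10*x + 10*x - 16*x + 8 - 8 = -4*x^3 + 6*x^2 + 4*x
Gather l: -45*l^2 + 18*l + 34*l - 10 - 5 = -45*l^2 + 52*l - 15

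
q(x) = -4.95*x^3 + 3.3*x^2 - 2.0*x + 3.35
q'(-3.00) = -155.45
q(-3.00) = 172.70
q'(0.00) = -2.00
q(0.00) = 3.35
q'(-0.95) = -21.67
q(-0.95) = 12.47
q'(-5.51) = -489.21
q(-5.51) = 942.61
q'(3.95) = -207.63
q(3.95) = -258.13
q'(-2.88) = -144.18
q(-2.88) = 154.73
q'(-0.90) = -19.97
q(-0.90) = 11.43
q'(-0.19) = -3.79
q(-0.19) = 3.88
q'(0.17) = -1.31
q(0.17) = 3.08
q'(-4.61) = -348.02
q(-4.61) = 567.66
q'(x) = -14.85*x^2 + 6.6*x - 2.0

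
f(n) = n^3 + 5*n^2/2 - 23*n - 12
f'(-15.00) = 577.00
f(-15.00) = -2479.50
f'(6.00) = 115.00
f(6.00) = 156.00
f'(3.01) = 19.23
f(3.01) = -31.31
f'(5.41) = 91.85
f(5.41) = 95.08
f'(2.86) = 15.84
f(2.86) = -33.94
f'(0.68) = -18.21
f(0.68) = -26.17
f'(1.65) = -6.58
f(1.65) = -38.65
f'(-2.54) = -16.35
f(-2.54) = 46.16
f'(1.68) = -6.13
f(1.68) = -38.84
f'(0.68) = -18.21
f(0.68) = -26.17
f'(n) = 3*n^2 + 5*n - 23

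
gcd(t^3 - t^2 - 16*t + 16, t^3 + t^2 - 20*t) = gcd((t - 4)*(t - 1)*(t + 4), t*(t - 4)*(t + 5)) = t - 4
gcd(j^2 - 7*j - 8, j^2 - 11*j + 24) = j - 8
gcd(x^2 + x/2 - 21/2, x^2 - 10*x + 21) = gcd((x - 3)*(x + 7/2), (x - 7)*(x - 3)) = x - 3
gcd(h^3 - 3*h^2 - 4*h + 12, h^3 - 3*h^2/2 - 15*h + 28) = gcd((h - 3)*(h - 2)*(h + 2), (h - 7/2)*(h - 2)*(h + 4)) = h - 2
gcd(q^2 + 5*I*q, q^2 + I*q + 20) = q + 5*I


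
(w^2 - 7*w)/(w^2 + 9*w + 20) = w*(w - 7)/(w^2 + 9*w + 20)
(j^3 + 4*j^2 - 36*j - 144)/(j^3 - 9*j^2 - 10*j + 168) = (j + 6)/(j - 7)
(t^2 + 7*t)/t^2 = (t + 7)/t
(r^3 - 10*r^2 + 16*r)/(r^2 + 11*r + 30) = r*(r^2 - 10*r + 16)/(r^2 + 11*r + 30)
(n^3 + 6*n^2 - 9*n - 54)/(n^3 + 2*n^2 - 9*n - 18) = (n + 6)/(n + 2)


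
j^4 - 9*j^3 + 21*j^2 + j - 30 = (j - 5)*(j - 3)*(j - 2)*(j + 1)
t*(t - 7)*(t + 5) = t^3 - 2*t^2 - 35*t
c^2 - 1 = (c - 1)*(c + 1)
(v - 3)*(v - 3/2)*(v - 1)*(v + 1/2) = v^4 - 5*v^3 + 25*v^2/4 - 9/4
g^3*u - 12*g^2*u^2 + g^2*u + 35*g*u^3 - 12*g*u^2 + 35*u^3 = (g - 7*u)*(g - 5*u)*(g*u + u)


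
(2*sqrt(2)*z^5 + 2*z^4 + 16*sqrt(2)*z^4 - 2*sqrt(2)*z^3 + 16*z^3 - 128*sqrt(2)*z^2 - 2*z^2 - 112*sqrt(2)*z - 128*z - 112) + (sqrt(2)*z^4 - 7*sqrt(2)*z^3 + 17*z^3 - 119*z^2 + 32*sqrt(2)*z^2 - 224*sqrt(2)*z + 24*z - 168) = 2*sqrt(2)*z^5 + 2*z^4 + 17*sqrt(2)*z^4 - 9*sqrt(2)*z^3 + 33*z^3 - 96*sqrt(2)*z^2 - 121*z^2 - 336*sqrt(2)*z - 104*z - 280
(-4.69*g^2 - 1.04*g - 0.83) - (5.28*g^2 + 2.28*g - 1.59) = -9.97*g^2 - 3.32*g + 0.76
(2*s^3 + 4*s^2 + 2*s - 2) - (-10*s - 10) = 2*s^3 + 4*s^2 + 12*s + 8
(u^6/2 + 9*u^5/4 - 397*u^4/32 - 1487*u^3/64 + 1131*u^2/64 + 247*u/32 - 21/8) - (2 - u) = u^6/2 + 9*u^5/4 - 397*u^4/32 - 1487*u^3/64 + 1131*u^2/64 + 279*u/32 - 37/8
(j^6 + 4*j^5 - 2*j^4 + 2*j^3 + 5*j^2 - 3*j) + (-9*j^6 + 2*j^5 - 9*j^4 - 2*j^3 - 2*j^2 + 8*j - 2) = -8*j^6 + 6*j^5 - 11*j^4 + 3*j^2 + 5*j - 2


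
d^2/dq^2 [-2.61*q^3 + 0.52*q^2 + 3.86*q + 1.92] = 1.04 - 15.66*q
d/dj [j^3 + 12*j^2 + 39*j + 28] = 3*j^2 + 24*j + 39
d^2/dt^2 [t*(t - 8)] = 2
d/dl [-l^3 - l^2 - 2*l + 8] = -3*l^2 - 2*l - 2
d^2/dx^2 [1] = 0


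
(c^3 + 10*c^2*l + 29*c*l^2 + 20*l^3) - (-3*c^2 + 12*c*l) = c^3 + 10*c^2*l + 3*c^2 + 29*c*l^2 - 12*c*l + 20*l^3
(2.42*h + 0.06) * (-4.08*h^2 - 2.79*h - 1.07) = -9.8736*h^3 - 6.9966*h^2 - 2.7568*h - 0.0642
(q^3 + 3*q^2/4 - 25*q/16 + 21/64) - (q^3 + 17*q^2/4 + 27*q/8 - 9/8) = -7*q^2/2 - 79*q/16 + 93/64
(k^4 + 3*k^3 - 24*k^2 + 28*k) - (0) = k^4 + 3*k^3 - 24*k^2 + 28*k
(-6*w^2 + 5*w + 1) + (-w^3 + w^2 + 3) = -w^3 - 5*w^2 + 5*w + 4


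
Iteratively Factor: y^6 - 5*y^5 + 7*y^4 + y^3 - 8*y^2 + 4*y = (y - 1)*(y^5 - 4*y^4 + 3*y^3 + 4*y^2 - 4*y) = y*(y - 1)*(y^4 - 4*y^3 + 3*y^2 + 4*y - 4) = y*(y - 2)*(y - 1)*(y^3 - 2*y^2 - y + 2) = y*(y - 2)*(y - 1)*(y + 1)*(y^2 - 3*y + 2) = y*(y - 2)^2*(y - 1)*(y + 1)*(y - 1)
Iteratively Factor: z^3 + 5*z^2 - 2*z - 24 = (z - 2)*(z^2 + 7*z + 12) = (z - 2)*(z + 3)*(z + 4)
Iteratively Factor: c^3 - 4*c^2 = (c)*(c^2 - 4*c) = c*(c - 4)*(c)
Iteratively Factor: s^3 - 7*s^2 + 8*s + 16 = (s - 4)*(s^2 - 3*s - 4) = (s - 4)*(s + 1)*(s - 4)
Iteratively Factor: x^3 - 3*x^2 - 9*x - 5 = (x + 1)*(x^2 - 4*x - 5) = (x - 5)*(x + 1)*(x + 1)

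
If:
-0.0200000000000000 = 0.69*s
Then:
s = -0.03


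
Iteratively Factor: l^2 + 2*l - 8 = (l - 2)*(l + 4)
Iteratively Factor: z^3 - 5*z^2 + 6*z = (z - 2)*(z^2 - 3*z) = (z - 3)*(z - 2)*(z)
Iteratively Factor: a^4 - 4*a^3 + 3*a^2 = (a - 3)*(a^3 - a^2) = a*(a - 3)*(a^2 - a) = a^2*(a - 3)*(a - 1)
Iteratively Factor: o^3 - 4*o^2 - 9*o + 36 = (o - 3)*(o^2 - o - 12) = (o - 4)*(o - 3)*(o + 3)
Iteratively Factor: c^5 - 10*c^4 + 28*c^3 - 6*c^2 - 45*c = (c - 3)*(c^4 - 7*c^3 + 7*c^2 + 15*c) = (c - 3)*(c + 1)*(c^3 - 8*c^2 + 15*c) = (c - 5)*(c - 3)*(c + 1)*(c^2 - 3*c) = c*(c - 5)*(c - 3)*(c + 1)*(c - 3)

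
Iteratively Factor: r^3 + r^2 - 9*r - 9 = (r + 1)*(r^2 - 9) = (r - 3)*(r + 1)*(r + 3)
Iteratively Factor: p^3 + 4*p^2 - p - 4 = (p - 1)*(p^2 + 5*p + 4) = (p - 1)*(p + 1)*(p + 4)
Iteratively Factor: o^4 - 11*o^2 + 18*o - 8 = (o - 2)*(o^3 + 2*o^2 - 7*o + 4) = (o - 2)*(o - 1)*(o^2 + 3*o - 4) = (o - 2)*(o - 1)*(o + 4)*(o - 1)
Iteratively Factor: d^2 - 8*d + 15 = (d - 5)*(d - 3)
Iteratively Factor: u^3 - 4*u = (u)*(u^2 - 4) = u*(u + 2)*(u - 2)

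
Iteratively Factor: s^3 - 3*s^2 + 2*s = (s)*(s^2 - 3*s + 2) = s*(s - 2)*(s - 1)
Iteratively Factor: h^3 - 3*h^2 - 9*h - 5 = (h + 1)*(h^2 - 4*h - 5) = (h + 1)^2*(h - 5)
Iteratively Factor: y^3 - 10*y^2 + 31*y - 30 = (y - 5)*(y^2 - 5*y + 6) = (y - 5)*(y - 3)*(y - 2)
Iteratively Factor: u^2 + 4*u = (u + 4)*(u)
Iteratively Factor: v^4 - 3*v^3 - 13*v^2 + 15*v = (v - 5)*(v^3 + 2*v^2 - 3*v) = (v - 5)*(v - 1)*(v^2 + 3*v) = v*(v - 5)*(v - 1)*(v + 3)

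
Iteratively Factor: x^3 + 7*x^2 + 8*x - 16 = (x - 1)*(x^2 + 8*x + 16) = (x - 1)*(x + 4)*(x + 4)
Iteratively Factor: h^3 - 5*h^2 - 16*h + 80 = (h - 4)*(h^2 - h - 20) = (h - 5)*(h - 4)*(h + 4)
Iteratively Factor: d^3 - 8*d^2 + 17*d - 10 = (d - 1)*(d^2 - 7*d + 10) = (d - 2)*(d - 1)*(d - 5)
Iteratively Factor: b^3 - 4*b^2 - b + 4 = (b + 1)*(b^2 - 5*b + 4) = (b - 1)*(b + 1)*(b - 4)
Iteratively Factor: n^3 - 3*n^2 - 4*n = (n + 1)*(n^2 - 4*n) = (n - 4)*(n + 1)*(n)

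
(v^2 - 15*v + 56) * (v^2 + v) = v^4 - 14*v^3 + 41*v^2 + 56*v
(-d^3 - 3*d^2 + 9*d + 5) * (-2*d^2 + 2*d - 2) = 2*d^5 + 4*d^4 - 22*d^3 + 14*d^2 - 8*d - 10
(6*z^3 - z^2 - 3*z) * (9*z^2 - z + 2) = 54*z^5 - 15*z^4 - 14*z^3 + z^2 - 6*z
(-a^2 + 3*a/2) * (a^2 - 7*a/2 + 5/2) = -a^4 + 5*a^3 - 31*a^2/4 + 15*a/4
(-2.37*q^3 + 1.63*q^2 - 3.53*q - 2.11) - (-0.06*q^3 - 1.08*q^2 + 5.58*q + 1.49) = -2.31*q^3 + 2.71*q^2 - 9.11*q - 3.6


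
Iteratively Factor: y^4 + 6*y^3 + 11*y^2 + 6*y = (y + 3)*(y^3 + 3*y^2 + 2*y) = (y + 2)*(y + 3)*(y^2 + y) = y*(y + 2)*(y + 3)*(y + 1)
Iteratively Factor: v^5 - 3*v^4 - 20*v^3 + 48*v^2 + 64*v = (v - 4)*(v^4 + v^3 - 16*v^2 - 16*v) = (v - 4)^2*(v^3 + 5*v^2 + 4*v) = v*(v - 4)^2*(v^2 + 5*v + 4) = v*(v - 4)^2*(v + 1)*(v + 4)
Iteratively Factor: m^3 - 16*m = (m)*(m^2 - 16) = m*(m + 4)*(m - 4)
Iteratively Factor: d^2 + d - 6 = (d - 2)*(d + 3)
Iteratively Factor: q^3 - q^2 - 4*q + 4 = (q - 2)*(q^2 + q - 2) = (q - 2)*(q - 1)*(q + 2)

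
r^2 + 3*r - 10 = (r - 2)*(r + 5)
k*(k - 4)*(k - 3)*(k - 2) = k^4 - 9*k^3 + 26*k^2 - 24*k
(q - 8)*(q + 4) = q^2 - 4*q - 32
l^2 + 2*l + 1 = (l + 1)^2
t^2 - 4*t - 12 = (t - 6)*(t + 2)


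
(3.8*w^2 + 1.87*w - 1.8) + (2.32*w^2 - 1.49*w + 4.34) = 6.12*w^2 + 0.38*w + 2.54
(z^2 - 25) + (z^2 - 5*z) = 2*z^2 - 5*z - 25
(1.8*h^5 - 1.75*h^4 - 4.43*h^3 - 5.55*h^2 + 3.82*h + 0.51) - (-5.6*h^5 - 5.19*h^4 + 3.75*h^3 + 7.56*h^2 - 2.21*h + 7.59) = 7.4*h^5 + 3.44*h^4 - 8.18*h^3 - 13.11*h^2 + 6.03*h - 7.08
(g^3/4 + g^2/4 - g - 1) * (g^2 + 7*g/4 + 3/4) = g^5/4 + 11*g^4/16 - 3*g^3/8 - 41*g^2/16 - 5*g/2 - 3/4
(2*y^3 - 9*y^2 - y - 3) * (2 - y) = -2*y^4 + 13*y^3 - 17*y^2 + y - 6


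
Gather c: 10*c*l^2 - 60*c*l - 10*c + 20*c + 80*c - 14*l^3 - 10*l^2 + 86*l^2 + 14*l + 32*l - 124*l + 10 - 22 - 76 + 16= c*(10*l^2 - 60*l + 90) - 14*l^3 + 76*l^2 - 78*l - 72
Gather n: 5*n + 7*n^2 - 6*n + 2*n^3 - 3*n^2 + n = 2*n^3 + 4*n^2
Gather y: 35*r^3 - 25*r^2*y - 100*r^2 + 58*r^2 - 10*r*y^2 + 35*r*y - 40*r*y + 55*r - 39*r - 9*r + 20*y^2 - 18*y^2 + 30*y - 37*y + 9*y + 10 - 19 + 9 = 35*r^3 - 42*r^2 + 7*r + y^2*(2 - 10*r) + y*(-25*r^2 - 5*r + 2)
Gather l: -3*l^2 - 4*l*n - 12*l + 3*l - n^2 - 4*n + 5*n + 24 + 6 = -3*l^2 + l*(-4*n - 9) - n^2 + n + 30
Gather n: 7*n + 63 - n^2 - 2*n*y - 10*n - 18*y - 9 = -n^2 + n*(-2*y - 3) - 18*y + 54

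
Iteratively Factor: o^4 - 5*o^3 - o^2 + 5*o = (o - 5)*(o^3 - o) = (o - 5)*(o + 1)*(o^2 - o) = (o - 5)*(o - 1)*(o + 1)*(o)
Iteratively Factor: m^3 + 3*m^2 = (m)*(m^2 + 3*m) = m*(m + 3)*(m)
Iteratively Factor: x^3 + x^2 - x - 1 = (x - 1)*(x^2 + 2*x + 1) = (x - 1)*(x + 1)*(x + 1)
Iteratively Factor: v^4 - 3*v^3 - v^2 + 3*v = (v)*(v^3 - 3*v^2 - v + 3) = v*(v + 1)*(v^2 - 4*v + 3) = v*(v - 3)*(v + 1)*(v - 1)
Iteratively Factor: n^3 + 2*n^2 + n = (n)*(n^2 + 2*n + 1) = n*(n + 1)*(n + 1)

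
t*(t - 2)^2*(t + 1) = t^4 - 3*t^3 + 4*t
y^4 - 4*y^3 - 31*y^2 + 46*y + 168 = (y - 7)*(y - 3)*(y + 2)*(y + 4)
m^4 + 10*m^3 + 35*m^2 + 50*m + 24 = (m + 1)*(m + 2)*(m + 3)*(m + 4)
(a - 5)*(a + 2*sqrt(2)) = a^2 - 5*a + 2*sqrt(2)*a - 10*sqrt(2)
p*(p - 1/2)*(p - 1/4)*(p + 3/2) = p^4 + 3*p^3/4 - p^2 + 3*p/16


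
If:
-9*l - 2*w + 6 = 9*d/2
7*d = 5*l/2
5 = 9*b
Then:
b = 5/9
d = 20/99 - 20*w/297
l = 56/99 - 56*w/297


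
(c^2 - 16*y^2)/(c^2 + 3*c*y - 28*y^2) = (c + 4*y)/(c + 7*y)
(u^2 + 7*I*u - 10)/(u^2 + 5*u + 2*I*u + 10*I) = (u + 5*I)/(u + 5)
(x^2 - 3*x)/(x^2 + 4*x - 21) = x/(x + 7)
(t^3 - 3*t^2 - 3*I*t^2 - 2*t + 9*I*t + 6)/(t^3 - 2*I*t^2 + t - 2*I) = (t - 3)/(t + I)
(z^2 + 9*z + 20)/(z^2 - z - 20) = (z + 5)/(z - 5)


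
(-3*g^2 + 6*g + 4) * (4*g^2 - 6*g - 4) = -12*g^4 + 42*g^3 - 8*g^2 - 48*g - 16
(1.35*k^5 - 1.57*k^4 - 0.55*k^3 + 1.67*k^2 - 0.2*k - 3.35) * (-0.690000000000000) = -0.9315*k^5 + 1.0833*k^4 + 0.3795*k^3 - 1.1523*k^2 + 0.138*k + 2.3115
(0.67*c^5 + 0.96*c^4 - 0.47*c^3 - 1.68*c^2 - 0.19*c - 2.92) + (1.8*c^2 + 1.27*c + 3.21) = 0.67*c^5 + 0.96*c^4 - 0.47*c^3 + 0.12*c^2 + 1.08*c + 0.29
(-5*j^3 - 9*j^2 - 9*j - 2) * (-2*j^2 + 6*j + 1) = 10*j^5 - 12*j^4 - 41*j^3 - 59*j^2 - 21*j - 2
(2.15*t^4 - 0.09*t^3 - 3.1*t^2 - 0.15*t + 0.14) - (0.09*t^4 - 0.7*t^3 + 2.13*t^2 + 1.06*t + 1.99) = 2.06*t^4 + 0.61*t^3 - 5.23*t^2 - 1.21*t - 1.85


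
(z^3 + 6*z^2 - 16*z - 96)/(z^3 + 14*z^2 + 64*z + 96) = (z - 4)/(z + 4)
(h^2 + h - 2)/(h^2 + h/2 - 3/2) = 2*(h + 2)/(2*h + 3)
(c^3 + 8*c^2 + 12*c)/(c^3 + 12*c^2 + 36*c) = (c + 2)/(c + 6)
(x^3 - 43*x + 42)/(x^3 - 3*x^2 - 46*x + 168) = (x - 1)/(x - 4)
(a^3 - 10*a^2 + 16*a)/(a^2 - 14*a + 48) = a*(a - 2)/(a - 6)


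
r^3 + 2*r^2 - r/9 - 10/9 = (r - 2/3)*(r + 1)*(r + 5/3)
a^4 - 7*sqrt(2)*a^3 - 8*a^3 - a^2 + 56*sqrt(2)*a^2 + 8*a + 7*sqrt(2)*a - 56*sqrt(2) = (a - 8)*(a - 1)*(a + 1)*(a - 7*sqrt(2))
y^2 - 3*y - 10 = (y - 5)*(y + 2)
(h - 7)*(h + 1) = h^2 - 6*h - 7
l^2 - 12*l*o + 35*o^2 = (l - 7*o)*(l - 5*o)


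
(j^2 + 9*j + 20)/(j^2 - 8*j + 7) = (j^2 + 9*j + 20)/(j^2 - 8*j + 7)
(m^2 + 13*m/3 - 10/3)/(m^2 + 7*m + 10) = (m - 2/3)/(m + 2)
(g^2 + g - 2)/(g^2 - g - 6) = (g - 1)/(g - 3)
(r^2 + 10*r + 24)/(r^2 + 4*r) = (r + 6)/r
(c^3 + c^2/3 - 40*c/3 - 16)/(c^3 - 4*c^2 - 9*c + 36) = (c + 4/3)/(c - 3)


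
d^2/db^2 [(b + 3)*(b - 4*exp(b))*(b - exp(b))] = -5*b^2*exp(b) + 16*b*exp(2*b) - 35*b*exp(b) + 6*b + 64*exp(2*b) - 40*exp(b) + 6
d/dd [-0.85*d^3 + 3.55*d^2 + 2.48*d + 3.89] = -2.55*d^2 + 7.1*d + 2.48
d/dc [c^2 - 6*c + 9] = 2*c - 6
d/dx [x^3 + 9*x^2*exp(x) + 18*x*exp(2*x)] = 9*x^2*exp(x) + 3*x^2 + 36*x*exp(2*x) + 18*x*exp(x) + 18*exp(2*x)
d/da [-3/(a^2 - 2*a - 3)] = 6*(a - 1)/(-a^2 + 2*a + 3)^2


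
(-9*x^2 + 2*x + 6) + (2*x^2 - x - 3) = -7*x^2 + x + 3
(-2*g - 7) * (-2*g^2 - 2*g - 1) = 4*g^3 + 18*g^2 + 16*g + 7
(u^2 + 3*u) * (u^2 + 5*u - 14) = u^4 + 8*u^3 + u^2 - 42*u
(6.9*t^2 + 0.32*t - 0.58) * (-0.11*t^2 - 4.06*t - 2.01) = -0.759*t^4 - 28.0492*t^3 - 15.1044*t^2 + 1.7116*t + 1.1658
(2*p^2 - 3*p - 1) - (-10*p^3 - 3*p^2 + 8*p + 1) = 10*p^3 + 5*p^2 - 11*p - 2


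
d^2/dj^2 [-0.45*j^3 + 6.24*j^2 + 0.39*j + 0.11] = 12.48 - 2.7*j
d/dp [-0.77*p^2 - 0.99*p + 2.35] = -1.54*p - 0.99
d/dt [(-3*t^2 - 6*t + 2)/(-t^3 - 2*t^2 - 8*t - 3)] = (-3*t^4 - 12*t^3 + 18*t^2 + 26*t + 34)/(t^6 + 4*t^5 + 20*t^4 + 38*t^3 + 76*t^2 + 48*t + 9)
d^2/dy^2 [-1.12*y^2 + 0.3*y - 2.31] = -2.24000000000000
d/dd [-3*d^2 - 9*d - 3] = -6*d - 9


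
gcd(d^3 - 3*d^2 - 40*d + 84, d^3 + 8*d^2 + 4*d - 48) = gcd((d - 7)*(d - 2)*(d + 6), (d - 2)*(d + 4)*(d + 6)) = d^2 + 4*d - 12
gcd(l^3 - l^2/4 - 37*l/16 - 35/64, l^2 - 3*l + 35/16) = l - 7/4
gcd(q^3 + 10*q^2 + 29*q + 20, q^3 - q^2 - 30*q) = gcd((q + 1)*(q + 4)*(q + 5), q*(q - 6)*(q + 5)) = q + 5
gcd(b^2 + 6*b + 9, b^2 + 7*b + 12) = b + 3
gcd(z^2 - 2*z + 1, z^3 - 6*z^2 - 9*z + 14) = z - 1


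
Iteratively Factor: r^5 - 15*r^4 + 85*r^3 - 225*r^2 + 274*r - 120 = (r - 2)*(r^4 - 13*r^3 + 59*r^2 - 107*r + 60) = (r - 4)*(r - 2)*(r^3 - 9*r^2 + 23*r - 15) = (r - 4)*(r - 2)*(r - 1)*(r^2 - 8*r + 15) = (r - 5)*(r - 4)*(r - 2)*(r - 1)*(r - 3)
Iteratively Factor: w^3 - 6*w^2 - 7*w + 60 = (w + 3)*(w^2 - 9*w + 20) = (w - 4)*(w + 3)*(w - 5)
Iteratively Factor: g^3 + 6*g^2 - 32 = (g - 2)*(g^2 + 8*g + 16) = (g - 2)*(g + 4)*(g + 4)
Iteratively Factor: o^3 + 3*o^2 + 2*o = (o)*(o^2 + 3*o + 2) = o*(o + 2)*(o + 1)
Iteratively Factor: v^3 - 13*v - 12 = (v + 1)*(v^2 - v - 12) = (v - 4)*(v + 1)*(v + 3)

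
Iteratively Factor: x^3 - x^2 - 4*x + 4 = (x - 1)*(x^2 - 4) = (x - 1)*(x + 2)*(x - 2)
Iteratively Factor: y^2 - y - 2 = (y - 2)*(y + 1)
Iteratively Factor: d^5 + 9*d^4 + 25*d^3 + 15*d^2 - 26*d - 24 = (d + 4)*(d^4 + 5*d^3 + 5*d^2 - 5*d - 6) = (d - 1)*(d + 4)*(d^3 + 6*d^2 + 11*d + 6) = (d - 1)*(d + 2)*(d + 4)*(d^2 + 4*d + 3) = (d - 1)*(d + 1)*(d + 2)*(d + 4)*(d + 3)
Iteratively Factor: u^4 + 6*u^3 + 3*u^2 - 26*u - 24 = (u + 4)*(u^3 + 2*u^2 - 5*u - 6) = (u + 1)*(u + 4)*(u^2 + u - 6) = (u + 1)*(u + 3)*(u + 4)*(u - 2)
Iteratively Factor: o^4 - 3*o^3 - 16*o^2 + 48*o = (o + 4)*(o^3 - 7*o^2 + 12*o) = (o - 4)*(o + 4)*(o^2 - 3*o) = o*(o - 4)*(o + 4)*(o - 3)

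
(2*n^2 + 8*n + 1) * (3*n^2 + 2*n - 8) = 6*n^4 + 28*n^3 + 3*n^2 - 62*n - 8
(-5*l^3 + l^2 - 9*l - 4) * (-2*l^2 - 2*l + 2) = 10*l^5 + 8*l^4 + 6*l^3 + 28*l^2 - 10*l - 8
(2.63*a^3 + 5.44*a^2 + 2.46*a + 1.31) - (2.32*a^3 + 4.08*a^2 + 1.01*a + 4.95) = 0.31*a^3 + 1.36*a^2 + 1.45*a - 3.64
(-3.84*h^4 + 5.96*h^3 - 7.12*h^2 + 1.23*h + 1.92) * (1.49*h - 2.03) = -5.7216*h^5 + 16.6756*h^4 - 22.7076*h^3 + 16.2863*h^2 + 0.3639*h - 3.8976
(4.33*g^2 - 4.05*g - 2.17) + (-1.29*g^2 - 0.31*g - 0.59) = 3.04*g^2 - 4.36*g - 2.76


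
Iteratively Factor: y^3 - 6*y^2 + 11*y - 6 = (y - 2)*(y^2 - 4*y + 3) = (y - 2)*(y - 1)*(y - 3)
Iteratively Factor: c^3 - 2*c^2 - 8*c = (c)*(c^2 - 2*c - 8) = c*(c - 4)*(c + 2)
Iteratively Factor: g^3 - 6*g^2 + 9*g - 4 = (g - 1)*(g^2 - 5*g + 4) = (g - 4)*(g - 1)*(g - 1)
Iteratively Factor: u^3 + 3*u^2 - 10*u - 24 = (u - 3)*(u^2 + 6*u + 8) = (u - 3)*(u + 2)*(u + 4)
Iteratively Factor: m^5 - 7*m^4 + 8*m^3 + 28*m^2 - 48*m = (m - 4)*(m^4 - 3*m^3 - 4*m^2 + 12*m) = m*(m - 4)*(m^3 - 3*m^2 - 4*m + 12) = m*(m - 4)*(m - 2)*(m^2 - m - 6) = m*(m - 4)*(m - 2)*(m + 2)*(m - 3)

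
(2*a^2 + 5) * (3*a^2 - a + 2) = 6*a^4 - 2*a^3 + 19*a^2 - 5*a + 10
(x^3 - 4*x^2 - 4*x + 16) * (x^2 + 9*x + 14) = x^5 + 5*x^4 - 26*x^3 - 76*x^2 + 88*x + 224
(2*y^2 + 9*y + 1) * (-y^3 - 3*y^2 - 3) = -2*y^5 - 15*y^4 - 28*y^3 - 9*y^2 - 27*y - 3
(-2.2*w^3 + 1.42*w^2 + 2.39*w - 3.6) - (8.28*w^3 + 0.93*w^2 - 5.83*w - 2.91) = -10.48*w^3 + 0.49*w^2 + 8.22*w - 0.69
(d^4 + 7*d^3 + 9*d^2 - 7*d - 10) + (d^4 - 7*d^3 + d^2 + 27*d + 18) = 2*d^4 + 10*d^2 + 20*d + 8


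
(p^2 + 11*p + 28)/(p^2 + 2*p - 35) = (p + 4)/(p - 5)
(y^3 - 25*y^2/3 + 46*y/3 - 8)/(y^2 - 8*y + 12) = (3*y^2 - 7*y + 4)/(3*(y - 2))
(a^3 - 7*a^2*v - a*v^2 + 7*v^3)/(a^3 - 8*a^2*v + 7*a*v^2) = (a + v)/a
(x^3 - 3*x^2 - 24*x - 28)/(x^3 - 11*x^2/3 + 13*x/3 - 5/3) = 3*(x^3 - 3*x^2 - 24*x - 28)/(3*x^3 - 11*x^2 + 13*x - 5)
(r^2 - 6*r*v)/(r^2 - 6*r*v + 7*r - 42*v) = r/(r + 7)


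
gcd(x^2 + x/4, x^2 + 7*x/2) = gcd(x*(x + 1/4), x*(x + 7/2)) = x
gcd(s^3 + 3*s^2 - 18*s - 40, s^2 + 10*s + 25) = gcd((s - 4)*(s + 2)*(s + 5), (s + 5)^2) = s + 5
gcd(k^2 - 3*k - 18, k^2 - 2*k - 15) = k + 3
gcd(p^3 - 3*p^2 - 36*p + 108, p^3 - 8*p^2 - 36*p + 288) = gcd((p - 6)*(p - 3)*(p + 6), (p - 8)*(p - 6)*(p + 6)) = p^2 - 36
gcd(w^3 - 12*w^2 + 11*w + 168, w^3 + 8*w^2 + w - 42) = w + 3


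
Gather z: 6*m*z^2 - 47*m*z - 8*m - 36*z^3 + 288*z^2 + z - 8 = -8*m - 36*z^3 + z^2*(6*m + 288) + z*(1 - 47*m) - 8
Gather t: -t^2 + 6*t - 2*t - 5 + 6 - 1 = -t^2 + 4*t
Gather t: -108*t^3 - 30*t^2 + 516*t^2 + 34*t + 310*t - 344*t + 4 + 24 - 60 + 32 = -108*t^3 + 486*t^2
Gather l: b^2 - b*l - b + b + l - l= b^2 - b*l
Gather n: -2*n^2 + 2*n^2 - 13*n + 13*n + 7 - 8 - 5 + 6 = 0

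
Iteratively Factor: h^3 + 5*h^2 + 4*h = (h + 1)*(h^2 + 4*h) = h*(h + 1)*(h + 4)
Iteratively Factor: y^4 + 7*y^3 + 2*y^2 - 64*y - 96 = (y + 2)*(y^3 + 5*y^2 - 8*y - 48) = (y + 2)*(y + 4)*(y^2 + y - 12) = (y - 3)*(y + 2)*(y + 4)*(y + 4)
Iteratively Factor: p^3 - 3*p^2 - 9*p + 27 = (p - 3)*(p^2 - 9) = (p - 3)^2*(p + 3)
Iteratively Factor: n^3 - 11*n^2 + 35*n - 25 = (n - 5)*(n^2 - 6*n + 5) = (n - 5)*(n - 1)*(n - 5)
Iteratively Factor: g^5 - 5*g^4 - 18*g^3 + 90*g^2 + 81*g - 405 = (g - 5)*(g^4 - 18*g^2 + 81) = (g - 5)*(g - 3)*(g^3 + 3*g^2 - 9*g - 27) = (g - 5)*(g - 3)*(g + 3)*(g^2 - 9) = (g - 5)*(g - 3)^2*(g + 3)*(g + 3)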